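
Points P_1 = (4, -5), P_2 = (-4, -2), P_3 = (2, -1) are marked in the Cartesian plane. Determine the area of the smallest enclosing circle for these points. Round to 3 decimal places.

Side lengths²: P_1P_2² = 73, P_1P_3² = 20, P_2P_3² = 37.
Since P_1P_2² = 73 ≥ 37 + 20 = 57, the angle opposite P_1P_2 is not acute, so the smallest enclosing circle has P_1P_2 as diameter.
Centre = midpoint of P_1P_2 = (0, -3.5), r² = 73/4 = 18.25.
Area = π·r² = π·18.25 ≈ 57.334.

57.334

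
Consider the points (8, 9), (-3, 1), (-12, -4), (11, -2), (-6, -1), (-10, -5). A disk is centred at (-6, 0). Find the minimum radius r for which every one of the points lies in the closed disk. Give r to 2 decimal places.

17.12

The required radius is the distance from (-6, 0) to the farthest point.
Squared distances: 277, 10, 52, 293, 1, 41.
Maximum is 293, attained at (11, -2).
r = √293 ≈ 17.12.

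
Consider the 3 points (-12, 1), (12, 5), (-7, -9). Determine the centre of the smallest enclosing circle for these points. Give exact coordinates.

Call the three points A, B, C in the order given.
Side lengths²: AB² = 592, AC² = 125, BC² = 557.
Since AB² = 592 < 557 + 125 = 682, the triangle is acute, so the smallest enclosing circle is the circumcircle.
Circumcentre = (9/26, 12/13), r² = 103045/676.
Centre = (9/26, 12/13).

(9/26, 12/13)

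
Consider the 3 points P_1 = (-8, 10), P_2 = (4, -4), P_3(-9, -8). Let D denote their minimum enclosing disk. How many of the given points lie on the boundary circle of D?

3

Side lengths²: P_1P_2² = 340, P_1P_3² = 325, P_2P_3² = 185.
Since P_1P_2² = 340 < 325 + 185 = 510, the triangle is acute, so the smallest enclosing circle is the circumcircle.
Circumcentre = (-211/46, 18/23), r² = 204425/2116.
The points at distance exactly r from the centre are P_1, P_2, P_3 — 3 points.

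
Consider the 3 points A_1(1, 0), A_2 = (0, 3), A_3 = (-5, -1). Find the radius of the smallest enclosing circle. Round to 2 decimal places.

Side lengths²: A_1A_2² = 10, A_1A_3² = 37, A_2A_3² = 41.
Since A_2A_3² = 41 < 37 + 10 = 47, the triangle is acute, so the smallest enclosing circle is the circumcircle.
Circumcentre = (-83/38, 23/38), r² = 7585/722.
r = √(7585/722) ≈ 3.24.

3.24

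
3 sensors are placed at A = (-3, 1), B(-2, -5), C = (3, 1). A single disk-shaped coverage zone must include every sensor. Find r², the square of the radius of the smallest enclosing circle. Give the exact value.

Side lengths²: AB² = 37, AC² = 36, BC² = 61.
Since BC² = 61 < 37 + 36 = 73, the triangle is acute, so the smallest enclosing circle is the circumcircle.
Circumcentre = (0, -19/12), r² = 2257/144.

2257/144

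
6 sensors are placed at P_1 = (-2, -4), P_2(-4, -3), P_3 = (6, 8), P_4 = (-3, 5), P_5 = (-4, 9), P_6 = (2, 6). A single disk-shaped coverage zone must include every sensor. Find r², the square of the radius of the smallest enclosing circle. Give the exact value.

The minimum enclosing circle of a finite set is fixed by two of the points (as a diameter) or three (as a circumcircle).
The minimum enclosing circle is determined by three boundary points: P_2, P_3, P_5.
Their circumcentre is (0.45, 3) with r² = 55.8025.
The farthest remaining point P_1 is at distance² 55.0025 ≤ 55.8025.

55.8025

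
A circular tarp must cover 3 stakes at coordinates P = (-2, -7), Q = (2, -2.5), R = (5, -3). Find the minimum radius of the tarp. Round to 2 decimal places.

4.03

Side lengths²: PQ² = 36.25, PR² = 65, QR² = 9.25.
Since PR² = 65 ≥ 36.25 + 9.25 = 45.5, the angle opposite PR is not acute, so the smallest enclosing circle has PR as diameter.
Centre = midpoint of PR = (1.5, -5), r² = 65/4 = 16.25.
r = √(16.25) ≈ 4.03.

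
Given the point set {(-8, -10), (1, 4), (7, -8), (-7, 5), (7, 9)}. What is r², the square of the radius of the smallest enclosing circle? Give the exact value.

146.5

A smallest enclosing disk is always determined by at most three of the input points on its boundary.
The farthest pair is (-8, -10)–(7, 9) with squared distance 586. The circle on this segment as diameter has centre (-0.5, -0.5) and r² = 586/4 = 146.5.
Check (1, 4): distance² to centre = 22.5 ≤ 146.5, so it lies inside.
All remaining points lie in this disk, and no smaller disk contains both endpoints, so this is the minimum enclosing circle.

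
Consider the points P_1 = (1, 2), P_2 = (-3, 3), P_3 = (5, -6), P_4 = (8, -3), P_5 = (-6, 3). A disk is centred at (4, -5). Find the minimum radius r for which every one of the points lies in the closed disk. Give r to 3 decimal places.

12.806

The required radius is the distance from (4, -5) to the farthest point.
Squared distances: 58, 113, 2, 20, 164.
Maximum is 164, attained at P_5.
r = √164 ≈ 12.806.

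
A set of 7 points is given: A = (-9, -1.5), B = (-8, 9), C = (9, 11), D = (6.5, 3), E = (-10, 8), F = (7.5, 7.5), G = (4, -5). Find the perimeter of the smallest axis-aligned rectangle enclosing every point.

Width = max x − min x = 9 − (-10) = 19.
Height = max y − min y = 11 − (-5) = 16.
Perimeter = 2(19 + 16) = 70.

70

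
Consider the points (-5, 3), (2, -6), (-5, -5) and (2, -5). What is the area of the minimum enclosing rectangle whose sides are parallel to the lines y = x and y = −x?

64

In coordinates u = x + y, v = x − y the rectangle is axis-aligned; the map (x,y)→(u,v) scales areas by 2.
u-values: -2, -4, -10, -3; range = -2 − (-10) = 8.
v-values: -8, 8, 0, 7; range = 8 − (-8) = 16.
Area = (8 × 16) / 2 = 64.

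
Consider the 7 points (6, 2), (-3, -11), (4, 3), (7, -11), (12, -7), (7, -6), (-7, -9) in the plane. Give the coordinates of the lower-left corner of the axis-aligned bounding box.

x-range [-7, 12], y-range [-11, 3].
The lower-left corner is (-7, -11).

(-7, -11)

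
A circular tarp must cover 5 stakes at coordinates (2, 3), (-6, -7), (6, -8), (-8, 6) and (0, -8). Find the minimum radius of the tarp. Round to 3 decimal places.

A smallest enclosing disk is always determined by at most three of the input points on its boundary.
The farthest pair is (6, -8)–(-8, 6) with squared distance 392. The circle on this segment as diameter has centre (-1, -1) and r² = 392/4 = 98.
Check (2, 3): distance² to centre = 25 ≤ 98, so it lies inside.
All remaining points lie in this disk, and no smaller disk contains both endpoints, so this is the minimum enclosing circle.
r = √98 ≈ 9.899.

9.899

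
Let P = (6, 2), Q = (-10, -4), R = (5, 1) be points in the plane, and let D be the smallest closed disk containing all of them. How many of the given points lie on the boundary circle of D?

Side lengths²: PQ² = 292, PR² = 2, QR² = 250.
Since PQ² = 292 ≥ 250 + 2 = 252, the angle opposite PQ is not acute, so the smallest enclosing circle has PQ as diameter.
Centre = midpoint of PQ = (-2, -1), r² = 292/4 = 73.
The points at distance exactly r from the centre are P, Q — 2 points.

2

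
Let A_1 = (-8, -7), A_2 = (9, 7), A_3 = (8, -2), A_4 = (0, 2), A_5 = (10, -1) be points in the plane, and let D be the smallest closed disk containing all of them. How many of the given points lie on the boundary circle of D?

2

The minimum enclosing circle of a finite set is fixed by two of the points (as a diameter) or three (as a circumcircle).
The farthest pair is A_1–A_2 with squared distance 485. The circle on this segment as diameter has centre (0.5, 0) and r² = 485/4 = 121.25.
Check A_3: distance² to centre = 60.25 ≤ 121.25, so it lies inside.
All remaining points lie in this disk, and no smaller disk contains both endpoints, so this is the minimum enclosing circle.
The points at distance exactly r from the centre are A_1, A_2 — 2 points.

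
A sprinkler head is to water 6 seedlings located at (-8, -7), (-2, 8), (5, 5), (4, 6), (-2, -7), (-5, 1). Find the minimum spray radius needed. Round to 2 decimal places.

8.85

The minimum enclosing circle of a finite set is fixed by two of the points (as a diameter) or three (as a circumcircle).
The minimum enclosing circle is determined by three boundary points: (-8, -7), (5, 5), (4, 6).
Their circumcentre is (-1.74, -0.74) with r² = 78.3752.
The farthest remaining point (-2, 8) is at distance² 76.4552 ≤ 78.3752.
r = √(78.3752) ≈ 8.85.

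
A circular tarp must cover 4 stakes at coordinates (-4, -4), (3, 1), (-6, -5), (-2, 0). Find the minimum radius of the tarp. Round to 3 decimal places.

A smallest enclosing disk is always determined by at most three of the input points on its boundary.
The farthest pair is (3, 1)–(-6, -5) with squared distance 117. The circle on this segment as diameter has centre (-1.5, -2) and r² = 117/4 = 29.25.
Check (-4, -4): distance² to centre = 10.25 ≤ 29.25, so it lies inside.
All remaining points lie in this disk, and no smaller disk contains both endpoints, so this is the minimum enclosing circle.
r = √(29.25) ≈ 5.408.

5.408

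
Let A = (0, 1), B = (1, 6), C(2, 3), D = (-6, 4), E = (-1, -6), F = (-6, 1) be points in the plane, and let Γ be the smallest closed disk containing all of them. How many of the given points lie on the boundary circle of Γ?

3

The minimum enclosing circle of a finite set is fixed by two of the points (as a diameter) or three (as a circumcircle).
The minimum enclosing circle is determined by three boundary points: B, D, E.
Their circumcentre is (-1.125, 0.1875) with r² = 38.30078125.
The farthest remaining point F is at distance² 24.42578125 ≤ 38.30078125.
The points at distance exactly r from the centre are B, D, E — 3 points.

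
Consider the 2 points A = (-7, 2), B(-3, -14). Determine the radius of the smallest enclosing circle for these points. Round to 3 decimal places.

The smallest circle enclosing two points has them as diameter endpoints.
Centre = midpoint = (-5, -6); r² = |AB|²/4 = 272/4 = 68.
r = √68 ≈ 8.246.

8.246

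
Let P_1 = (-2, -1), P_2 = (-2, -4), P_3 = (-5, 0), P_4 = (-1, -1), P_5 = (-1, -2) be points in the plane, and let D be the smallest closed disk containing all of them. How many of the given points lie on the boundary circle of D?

The minimum enclosing circle is determined by three boundary points: P_2, P_3, P_4.
Their circumcentre is (-87/26, -49/26) with r² = 2125/338.
The farthest remaining point P_5 is at distance² 1865/338 ≤ 2125/338.
The points at distance exactly r from the centre are P_2, P_3, P_4 — 3 points.

3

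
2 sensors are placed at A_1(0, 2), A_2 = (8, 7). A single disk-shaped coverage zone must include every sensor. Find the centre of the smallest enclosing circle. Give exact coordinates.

(4, 4.5)

The smallest circle enclosing two points has them as diameter endpoints.
Centre = midpoint = (4, 4.5); r² = |A_1A_2|²/4 = 89/4 = 22.25.
Centre = (4, 4.5).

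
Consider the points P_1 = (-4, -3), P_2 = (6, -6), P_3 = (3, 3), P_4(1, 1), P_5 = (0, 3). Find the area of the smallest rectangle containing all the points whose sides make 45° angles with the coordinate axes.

In coordinates u = x + y, v = x − y the rectangle is axis-aligned; the map (x,y)→(u,v) scales areas by 2.
u-values: -7, 0, 6, 2, 3; range = 6 − (-7) = 13.
v-values: -1, 12, 0, 0, -3; range = 12 − (-3) = 15.
Area = (13 × 15) / 2 = 97.5.

97.5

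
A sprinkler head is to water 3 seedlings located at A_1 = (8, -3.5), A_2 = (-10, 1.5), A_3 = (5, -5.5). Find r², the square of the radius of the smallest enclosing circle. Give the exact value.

87.25

Side lengths²: A_1A_2² = 349, A_1A_3² = 13, A_2A_3² = 274.
Since A_1A_2² = 349 ≥ 274 + 13 = 287, the angle opposite A_1A_2 is not acute, so the smallest enclosing circle has A_1A_2 as diameter.
Centre = midpoint of A_1A_2 = (-1, -1), r² = 349/4 = 87.25.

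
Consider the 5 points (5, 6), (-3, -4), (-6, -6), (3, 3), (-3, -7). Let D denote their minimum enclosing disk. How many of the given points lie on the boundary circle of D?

The farthest pair is (5, 6)–(-6, -6) with squared distance 265. The circle on this segment as diameter has centre (-0.5, 0) and r² = 265/4 = 66.25.
Check (-3, -4): distance² to centre = 22.25 ≤ 66.25, so it lies inside.
All remaining points lie in this disk, and no smaller disk contains both endpoints, so this is the minimum enclosing circle.
The points at distance exactly r from the centre are (5, 6), (-6, -6) — 2 points.

2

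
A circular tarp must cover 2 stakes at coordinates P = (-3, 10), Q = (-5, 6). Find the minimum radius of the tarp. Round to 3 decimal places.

The smallest circle enclosing two points has them as diameter endpoints.
Centre = midpoint = (-4, 8); r² = |PQ|²/4 = 20/4 = 5.
r = √5 ≈ 2.236.

2.236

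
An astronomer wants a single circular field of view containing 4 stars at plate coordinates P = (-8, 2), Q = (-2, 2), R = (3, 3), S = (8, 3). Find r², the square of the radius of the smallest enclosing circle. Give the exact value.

By Welzl's lemma the MEC is supported by two points (diametrically opposite) or three points (on a circumcircle).
The farthest pair is P–S with squared distance 257. The circle on this segment as diameter has centre (0, 2.5) and r² = 257/4 = 64.25.
Check Q: distance² to centre = 4.25 ≤ 64.25, so it lies inside.
All remaining points lie in this disk, and no smaller disk contains both endpoints, so this is the minimum enclosing circle.

64.25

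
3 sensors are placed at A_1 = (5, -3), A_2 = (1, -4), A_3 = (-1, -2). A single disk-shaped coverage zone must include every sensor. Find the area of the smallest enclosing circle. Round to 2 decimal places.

29.06

Side lengths²: A_1A_2² = 17, A_1A_3² = 37, A_2A_3² = 8.
Since A_1A_3² = 37 ≥ 17 + 8 = 25, the angle opposite A_1A_3 is not acute, so the smallest enclosing circle has A_1A_3 as diameter.
Centre = midpoint of A_1A_3 = (2, -2.5), r² = 37/4 = 9.25.
Area = π·r² = π·9.25 ≈ 29.06.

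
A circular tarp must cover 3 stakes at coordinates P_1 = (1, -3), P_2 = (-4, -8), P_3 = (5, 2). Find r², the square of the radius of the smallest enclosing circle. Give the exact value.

Side lengths²: P_1P_2² = 50, P_1P_3² = 41, P_2P_3² = 181.
Since P_2P_3² = 181 ≥ 50 + 41 = 91, the angle opposite P_2P_3 is not acute, so the smallest enclosing circle has P_2P_3 as diameter.
Centre = midpoint of P_2P_3 = (0.5, -3), r² = 181/4 = 45.25.

45.25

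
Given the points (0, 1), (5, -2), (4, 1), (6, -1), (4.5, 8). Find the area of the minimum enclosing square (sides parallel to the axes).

100

The bounding box has width 6 and height 10.
An axis-aligned square enclosing the set must have side ≥ max(width, height).
So the minimum side is max(6, 10) = 10.
Area = 10² = 100.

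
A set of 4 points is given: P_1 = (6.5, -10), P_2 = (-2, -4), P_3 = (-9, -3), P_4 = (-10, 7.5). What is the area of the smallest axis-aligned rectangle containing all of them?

288.75

x ranges over [-10, 6.5], width 16.5.
y ranges over [-10, 7.5], height 17.5.
Area = 16.5 × 17.5 = 288.75.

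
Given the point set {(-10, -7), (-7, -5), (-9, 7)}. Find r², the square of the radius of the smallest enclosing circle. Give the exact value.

49.25

Call the three points A, B, C in the order given.
Side lengths²: AB² = 13, AC² = 197, BC² = 148.
Since AC² = 197 ≥ 148 + 13 = 161, the angle opposite AC is not acute, so the smallest enclosing circle has AC as diameter.
Centre = midpoint of AC = (-9.5, 0), r² = 197/4 = 49.25.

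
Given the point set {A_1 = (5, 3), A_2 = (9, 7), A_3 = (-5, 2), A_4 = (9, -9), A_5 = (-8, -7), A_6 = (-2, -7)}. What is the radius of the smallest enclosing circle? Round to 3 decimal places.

11.087

The minimum enclosing circle of a finite set is fixed by two of the points (as a diameter) or three (as a circumcircle).
The minimum enclosing circle is determined by three boundary points: A_2, A_4, A_5.
Their circumcentre is (45/34, -1) with r² = 142105/1156.
The farthest remaining point A_3 is at distance² 56629/1156 ≤ 142105/1156.
r = √(142105/1156) ≈ 11.087.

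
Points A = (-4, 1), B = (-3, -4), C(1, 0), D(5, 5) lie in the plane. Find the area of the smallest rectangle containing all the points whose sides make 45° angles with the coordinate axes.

51

In coordinates u = x + y, v = x − y the rectangle is axis-aligned; the map (x,y)→(u,v) scales areas by 2.
u-values: -3, -7, 1, 10; range = 10 − (-7) = 17.
v-values: -5, 1, 1, 0; range = 1 − (-5) = 6.
Area = (17 × 6) / 2 = 51.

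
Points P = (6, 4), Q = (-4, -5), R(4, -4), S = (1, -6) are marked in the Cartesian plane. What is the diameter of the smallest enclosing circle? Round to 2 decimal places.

13.45

A smallest enclosing disk is always determined by at most three of the input points on its boundary.
The farthest pair is P–Q with squared distance 181. The circle on this segment as diameter has centre (1, -0.5) and r² = 181/4 = 45.25.
Check R: distance² to centre = 21.25 ≤ 45.25, so it lies inside.
All remaining points lie in this disk, and no smaller disk contains both endpoints, so this is the minimum enclosing circle.
Diameter = 2r = 2√(45.25) ≈ 13.45.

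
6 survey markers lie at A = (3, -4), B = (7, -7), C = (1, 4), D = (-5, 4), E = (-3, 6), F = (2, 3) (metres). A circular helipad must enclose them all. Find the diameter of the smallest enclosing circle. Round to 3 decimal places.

The minimum enclosing circle is determined by three boundary points: B, D, E.
Their circumcentre is (79/46, -33/46) with r² = 71285/1058.
The farthest remaining point C is at distance² 24089/1058 ≤ 71285/1058.
Diameter = 2r = 2√(71285/1058) ≈ 16.417.

16.417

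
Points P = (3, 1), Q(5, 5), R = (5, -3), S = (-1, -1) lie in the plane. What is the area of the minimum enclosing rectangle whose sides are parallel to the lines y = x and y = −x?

In coordinates u = x + y, v = x − y the rectangle is axis-aligned; the map (x,y)→(u,v) scales areas by 2.
u-values: 4, 10, 2, -2; range = 10 − (-2) = 12.
v-values: 2, 0, 8, 0; range = 8 − 0 = 8.
Area = (12 × 8) / 2 = 48.

48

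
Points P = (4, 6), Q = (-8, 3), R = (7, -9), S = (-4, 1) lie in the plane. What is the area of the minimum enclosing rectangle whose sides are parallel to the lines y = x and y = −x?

202.5

In coordinates u = x + y, v = x − y the rectangle is axis-aligned; the map (x,y)→(u,v) scales areas by 2.
u-values: 10, -5, -2, -3; range = 10 − (-5) = 15.
v-values: -2, -11, 16, -5; range = 16 − (-11) = 27.
Area = (15 × 27) / 2 = 202.5.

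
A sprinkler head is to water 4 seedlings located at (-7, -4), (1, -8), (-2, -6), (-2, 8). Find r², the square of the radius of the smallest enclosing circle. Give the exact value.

66.25

The minimum enclosing circle of a finite set is fixed by two of the points (as a diameter) or three (as a circumcircle).
The farthest pair is (1, -8)–(-2, 8) with squared distance 265. The circle on this segment as diameter has centre (-0.5, 0) and r² = 265/4 = 66.25.
Check (-7, -4): distance² to centre = 58.25 ≤ 66.25, so it lies inside.
All remaining points lie in this disk, and no smaller disk contains both endpoints, so this is the minimum enclosing circle.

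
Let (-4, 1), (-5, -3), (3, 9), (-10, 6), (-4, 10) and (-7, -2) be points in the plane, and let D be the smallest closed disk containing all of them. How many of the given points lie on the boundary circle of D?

3

By Welzl's lemma the MEC is supported by two points (diametrically opposite) or three points (on a circumcircle).
The minimum enclosing circle is determined by three boundary points: (-5, -3), (3, 9), (-10, 6).
Their circumcentre is (-30/11, 137/33) with r² = 61321/1089.
The farthest remaining point (-7, -2) is at distance² 61090/1089 ≤ 61321/1089.
The points at distance exactly r from the centre are (-5, -3), (3, 9), (-10, 6) — 3 points.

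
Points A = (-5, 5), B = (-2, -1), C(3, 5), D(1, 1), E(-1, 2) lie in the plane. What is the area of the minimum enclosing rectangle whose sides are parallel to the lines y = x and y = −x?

55

In coordinates u = x + y, v = x − y the rectangle is axis-aligned; the map (x,y)→(u,v) scales areas by 2.
u-values: 0, -3, 8, 2, 1; range = 8 − (-3) = 11.
v-values: -10, -1, -2, 0, -3; range = 0 − (-10) = 10.
Area = (11 × 10) / 2 = 55.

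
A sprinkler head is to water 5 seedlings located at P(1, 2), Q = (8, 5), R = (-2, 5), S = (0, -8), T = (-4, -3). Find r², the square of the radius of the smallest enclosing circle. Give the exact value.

40309/676

A smallest enclosing disk is always determined by at most three of the input points on its boundary.
The minimum enclosing circle is determined by three boundary points: Q, R, S.
Their circumcentre is (3, -23/26) with r² = 40309/676.
The farthest remaining point T is at distance² 36149/676 ≤ 40309/676.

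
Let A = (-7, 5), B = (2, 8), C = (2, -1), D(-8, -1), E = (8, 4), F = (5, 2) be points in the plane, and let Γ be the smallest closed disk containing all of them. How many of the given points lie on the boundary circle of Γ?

The farthest pair is D–E with squared distance 281. The circle on this segment as diameter has centre (0, 1.5) and r² = 281/4 = 70.25.
Check A: distance² to centre = 61.25 ≤ 70.25, so it lies inside.
All remaining points lie in this disk, and no smaller disk contains both endpoints, so this is the minimum enclosing circle.
The points at distance exactly r from the centre are D, E — 2 points.

2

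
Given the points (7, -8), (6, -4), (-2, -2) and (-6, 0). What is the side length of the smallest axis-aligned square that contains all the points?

The bounding box has width 13 and height 8.
An axis-aligned square enclosing the set must have side ≥ max(width, height).
So the minimum side is max(13, 8) = 13.

13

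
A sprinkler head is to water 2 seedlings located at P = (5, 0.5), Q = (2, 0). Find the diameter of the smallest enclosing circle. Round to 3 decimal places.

3.041

The smallest circle enclosing two points has them as diameter endpoints.
Centre = midpoint = (3.5, 0.25); r² = |PQ|²/4 = 9.25/4 = 2.3125.
Diameter = 2r = 2√(2.3125) ≈ 3.041.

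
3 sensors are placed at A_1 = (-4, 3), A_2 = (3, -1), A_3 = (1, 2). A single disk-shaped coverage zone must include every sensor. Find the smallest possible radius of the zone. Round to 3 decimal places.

Side lengths²: A_1A_2² = 65, A_1A_3² = 26, A_2A_3² = 13.
Since A_1A_2² = 65 ≥ 26 + 13 = 39, the angle opposite A_1A_2 is not acute, so the smallest enclosing circle has A_1A_2 as diameter.
Centre = midpoint of A_1A_2 = (-0.5, 1), r² = 65/4 = 16.25.
r = √(16.25) ≈ 4.031.

4.031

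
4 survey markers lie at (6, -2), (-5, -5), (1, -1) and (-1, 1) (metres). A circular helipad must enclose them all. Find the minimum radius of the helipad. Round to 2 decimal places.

5.70

By Welzl's lemma the MEC is supported by two points (diametrically opposite) or three points (on a circumcircle).
The farthest pair is (6, -2)–(-5, -5) with squared distance 130. The circle on this segment as diameter has centre (0.5, -3.5) and r² = 130/4 = 32.5.
Check (1, -1): distance² to centre = 6.5 ≤ 32.5, so it lies inside.
All remaining points lie in this disk, and no smaller disk contains both endpoints, so this is the minimum enclosing circle.
r = √(32.5) ≈ 5.70.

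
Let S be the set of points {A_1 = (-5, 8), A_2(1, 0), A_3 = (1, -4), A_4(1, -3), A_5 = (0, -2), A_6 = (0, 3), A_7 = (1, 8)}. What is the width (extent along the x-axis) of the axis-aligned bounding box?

max x = 1, min x = -5, so width = 6.

6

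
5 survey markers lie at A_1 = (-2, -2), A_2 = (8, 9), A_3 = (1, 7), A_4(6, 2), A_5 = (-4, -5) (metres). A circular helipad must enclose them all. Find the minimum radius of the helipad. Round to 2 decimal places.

9.22

By Welzl's lemma the MEC is supported by two points (diametrically opposite) or three points (on a circumcircle).
The farthest pair is A_2–A_5 with squared distance 340. The circle on this segment as diameter has centre (2, 2) and r² = 340/4 = 85.
Check A_1: distance² to centre = 32 ≤ 85, so it lies inside.
All remaining points lie in this disk, and no smaller disk contains both endpoints, so this is the minimum enclosing circle.
r = √85 ≈ 9.22.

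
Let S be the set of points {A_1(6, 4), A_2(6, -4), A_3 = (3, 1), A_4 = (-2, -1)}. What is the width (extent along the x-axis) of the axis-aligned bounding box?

8

max x = 6, min x = -2, so width = 8.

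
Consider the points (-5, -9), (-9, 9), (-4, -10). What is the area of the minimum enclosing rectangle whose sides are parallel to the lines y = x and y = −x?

168

In coordinates u = x + y, v = x − y the rectangle is axis-aligned; the map (x,y)→(u,v) scales areas by 2.
u-values: -14, 0, -14; range = 0 − (-14) = 14.
v-values: 4, -18, 6; range = 6 − (-18) = 24.
Area = (14 × 24) / 2 = 168.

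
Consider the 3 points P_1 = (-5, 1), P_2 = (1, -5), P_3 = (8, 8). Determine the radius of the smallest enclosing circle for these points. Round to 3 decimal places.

Side lengths²: P_1P_2² = 72, P_1P_3² = 218, P_2P_3² = 218.
Since P_2P_3² = 218 < 218 + 72 = 290, the triangle is acute, so the smallest enclosing circle is the circumcircle.
Circumcentre = (2.55, 2.55), r² = 59.405.
r = √(59.405) ≈ 7.707.

7.707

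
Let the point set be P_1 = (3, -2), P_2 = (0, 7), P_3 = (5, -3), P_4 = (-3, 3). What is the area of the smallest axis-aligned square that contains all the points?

The bounding box has width 8 and height 10.
An axis-aligned square enclosing the set must have side ≥ max(width, height).
So the minimum side is max(8, 10) = 10.
Area = 10² = 100.

100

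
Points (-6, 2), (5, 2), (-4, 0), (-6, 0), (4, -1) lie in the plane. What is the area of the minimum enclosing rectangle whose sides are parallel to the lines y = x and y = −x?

In coordinates u = x + y, v = x − y the rectangle is axis-aligned; the map (x,y)→(u,v) scales areas by 2.
u-values: -4, 7, -4, -6, 3; range = 7 − (-6) = 13.
v-values: -8, 3, -4, -6, 5; range = 5 − (-8) = 13.
Area = (13 × 13) / 2 = 84.5.

84.5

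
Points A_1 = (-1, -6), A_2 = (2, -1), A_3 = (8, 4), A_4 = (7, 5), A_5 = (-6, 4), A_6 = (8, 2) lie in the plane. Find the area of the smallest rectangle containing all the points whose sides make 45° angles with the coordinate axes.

In coordinates u = x + y, v = x − y the rectangle is axis-aligned; the map (x,y)→(u,v) scales areas by 2.
u-values: -7, 1, 12, 12, -2, 10; range = 12 − (-7) = 19.
v-values: 5, 3, 4, 2, -10, 6; range = 6 − (-10) = 16.
Area = (19 × 16) / 2 = 152.

152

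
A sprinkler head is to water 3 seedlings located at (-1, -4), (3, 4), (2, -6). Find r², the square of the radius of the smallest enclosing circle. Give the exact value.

Call the three points A, B, C in the order given.
Side lengths²: AB² = 80, AC² = 13, BC² = 101.
Since BC² = 101 ≥ 80 + 13 = 93, the angle opposite BC is not acute, so the smallest enclosing circle has BC as diameter.
Centre = midpoint of BC = (2.5, -1), r² = 101/4 = 25.25.

25.25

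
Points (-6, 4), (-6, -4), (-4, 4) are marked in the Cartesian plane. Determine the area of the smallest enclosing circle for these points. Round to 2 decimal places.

Call the three points A, B, C in the order given.
Side lengths²: AB² = 64, AC² = 4, BC² = 68.
Since BC² = 68 ≥ 64 + 4 = 68, the angle opposite BC is not acute, so the smallest enclosing circle has BC as diameter.
Centre = midpoint of BC = (-5, 0), r² = 68/4 = 17.
Area = π·r² = π·17 ≈ 53.41.

53.41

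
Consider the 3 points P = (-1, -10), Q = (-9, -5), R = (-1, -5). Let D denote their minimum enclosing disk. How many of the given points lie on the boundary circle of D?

3

Side lengths²: PQ² = 89, PR² = 25, QR² = 64.
Since PQ² = 89 ≥ 64 + 25 = 89, the angle opposite PQ is not acute, so the smallest enclosing circle has PQ as diameter.
Centre = midpoint of PQ = (-5, -7.5), r² = 89/4 = 22.25.
The points at distance exactly r from the centre are P, Q, R — 3 points.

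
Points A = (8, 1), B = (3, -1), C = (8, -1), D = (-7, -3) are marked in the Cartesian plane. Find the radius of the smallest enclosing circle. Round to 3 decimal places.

7.762

A smallest enclosing disk is always determined by at most three of the input points on its boundary.
The farthest pair is A–D with squared distance 241. The circle on this segment as diameter has centre (0.5, -1) and r² = 241/4 = 60.25.
Check B: distance² to centre = 6.25 ≤ 60.25, so it lies inside.
All remaining points lie in this disk, and no smaller disk contains both endpoints, so this is the minimum enclosing circle.
r = √(60.25) ≈ 7.762.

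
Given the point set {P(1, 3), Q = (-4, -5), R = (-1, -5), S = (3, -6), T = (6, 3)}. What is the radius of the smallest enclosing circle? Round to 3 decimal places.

By Welzl's lemma the MEC is supported by two points (diametrically opposite) or three points (on a circumcircle).
The farthest pair is Q–T with squared distance 164. The circle on this segment as diameter has centre (1, -1) and r² = 164/4 = 41.
Check P: distance² to centre = 16 ≤ 41, so it lies inside.
All remaining points lie in this disk, and no smaller disk contains both endpoints, so this is the minimum enclosing circle.
r = √41 ≈ 6.403.

6.403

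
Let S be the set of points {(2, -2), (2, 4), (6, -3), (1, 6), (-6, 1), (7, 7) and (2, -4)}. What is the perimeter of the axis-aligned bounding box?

Width = max x − min x = 7 − (-6) = 13.
Height = max y − min y = 7 − (-4) = 11.
Perimeter = 2(13 + 11) = 48.

48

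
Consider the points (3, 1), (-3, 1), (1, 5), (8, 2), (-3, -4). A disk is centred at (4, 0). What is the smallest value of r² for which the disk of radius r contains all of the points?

The required radius is the distance from (4, 0) to the farthest point.
Squared distances: 2, 50, 34, 20, 65.
Maximum is 65, attained at (-3, -4).

65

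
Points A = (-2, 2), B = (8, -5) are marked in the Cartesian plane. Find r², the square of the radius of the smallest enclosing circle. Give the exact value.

The smallest circle enclosing two points has them as diameter endpoints.
Centre = midpoint = (3, -1.5); r² = |AB|²/4 = 149/4 = 37.25.

37.25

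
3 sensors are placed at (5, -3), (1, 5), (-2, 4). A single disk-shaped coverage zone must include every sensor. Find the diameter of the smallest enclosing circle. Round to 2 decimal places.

Call the three points A, B, C in the order given.
Side lengths²: AB² = 80, AC² = 98, BC² = 10.
Since AC² = 98 ≥ 80 + 10 = 90, the angle opposite AC is not acute, so the smallest enclosing circle has AC as diameter.
Centre = midpoint of AC = (1.5, 0.5), r² = 98/4 = 24.5.
Diameter = 2r = 2√(24.5) ≈ 9.90.

9.90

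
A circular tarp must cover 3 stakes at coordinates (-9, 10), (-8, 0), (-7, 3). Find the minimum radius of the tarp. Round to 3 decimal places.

Call the three points A, B, C in the order given.
Side lengths²: AB² = 101, AC² = 53, BC² = 10.
Since AB² = 101 ≥ 53 + 10 = 63, the angle opposite AB is not acute, so the smallest enclosing circle has AB as diameter.
Centre = midpoint of AB = (-8.5, 5), r² = 101/4 = 25.25.
r = √(25.25) ≈ 5.025.

5.025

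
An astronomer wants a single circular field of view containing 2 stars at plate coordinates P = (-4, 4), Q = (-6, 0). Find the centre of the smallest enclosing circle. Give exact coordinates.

The smallest circle enclosing two points has them as diameter endpoints.
Centre = midpoint = (-5, 2); r² = |PQ|²/4 = 20/4 = 5.
Centre = (-5, 2).

(-5, 2)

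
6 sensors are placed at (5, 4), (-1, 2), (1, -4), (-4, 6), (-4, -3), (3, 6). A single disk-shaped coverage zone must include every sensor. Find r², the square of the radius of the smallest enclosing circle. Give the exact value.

A smallest enclosing disk is always determined by at most three of the input points on its boundary.
The minimum enclosing circle is determined by three boundary points: (5, 4), (-4, 6), (-4, -3).
Their circumcentre is (-5/18, 1.5) with r² = 5525/162.
The farthest remaining point (1, -4) is at distance² 5165/162 ≤ 5525/162.

5525/162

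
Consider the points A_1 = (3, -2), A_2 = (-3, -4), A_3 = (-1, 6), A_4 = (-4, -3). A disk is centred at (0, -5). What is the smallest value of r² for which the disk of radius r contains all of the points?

122

The required radius is the distance from (0, -5) to the farthest point.
Squared distances: 18, 10, 122, 20.
Maximum is 122, attained at A_3.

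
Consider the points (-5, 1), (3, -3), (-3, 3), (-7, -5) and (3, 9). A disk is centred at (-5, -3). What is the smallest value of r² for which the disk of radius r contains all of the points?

208

The required radius is the distance from (-5, -3) to the farthest point.
Squared distances: 16, 64, 40, 8, 208.
Maximum is 208, attained at (3, 9).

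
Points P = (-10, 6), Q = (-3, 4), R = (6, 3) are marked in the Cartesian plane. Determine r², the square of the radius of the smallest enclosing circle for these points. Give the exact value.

66.25

Side lengths²: PQ² = 53, PR² = 265, QR² = 82.
Since PR² = 265 ≥ 82 + 53 = 135, the angle opposite PR is not acute, so the smallest enclosing circle has PR as diameter.
Centre = midpoint of PR = (-2, 4.5), r² = 265/4 = 66.25.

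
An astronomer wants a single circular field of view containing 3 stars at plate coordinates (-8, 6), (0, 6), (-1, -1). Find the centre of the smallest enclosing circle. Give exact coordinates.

Call the three points A, B, C in the order given.
Side lengths²: AB² = 64, AC² = 98, BC² = 50.
Since AC² = 98 < 64 + 50 = 114, the triangle is acute, so the smallest enclosing circle is the circumcircle.
Circumcentre = (-4, 3), r² = 25.
Centre = (-4, 3).

(-4, 3)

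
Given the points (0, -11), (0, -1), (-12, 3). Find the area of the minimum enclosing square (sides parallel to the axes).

196

The bounding box has width 12 and height 14.
An axis-aligned square enclosing the set must have side ≥ max(width, height).
So the minimum side is max(12, 14) = 14.
Area = 14² = 196.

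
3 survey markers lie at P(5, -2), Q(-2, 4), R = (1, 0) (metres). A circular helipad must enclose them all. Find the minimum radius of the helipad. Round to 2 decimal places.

Side lengths²: PQ² = 85, PR² = 20, QR² = 25.
Since PQ² = 85 ≥ 25 + 20 = 45, the angle opposite PQ is not acute, so the smallest enclosing circle has PQ as diameter.
Centre = midpoint of PQ = (1.5, 1), r² = 85/4 = 21.25.
r = √(21.25) ≈ 4.61.

4.61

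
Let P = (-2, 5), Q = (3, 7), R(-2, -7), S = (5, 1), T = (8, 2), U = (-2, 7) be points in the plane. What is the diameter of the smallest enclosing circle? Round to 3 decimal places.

The minimum enclosing circle is determined by three boundary points: R, T, U.
Their circumcentre is (0.75, 0) with r² = 56.5625.
The farthest remaining point Q is at distance² 54.0625 ≤ 56.5625.
Diameter = 2r = 2√(56.5625) ≈ 15.042.

15.042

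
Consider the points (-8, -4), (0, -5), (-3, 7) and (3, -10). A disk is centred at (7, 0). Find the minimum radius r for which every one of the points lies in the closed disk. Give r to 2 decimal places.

The required radius is the distance from (7, 0) to the farthest point.
Squared distances: 241, 74, 149, 116.
Maximum is 241, attained at (-8, -4).
r = √241 ≈ 15.52.

15.52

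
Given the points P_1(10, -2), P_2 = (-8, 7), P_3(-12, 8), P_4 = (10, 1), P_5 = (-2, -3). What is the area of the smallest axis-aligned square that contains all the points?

484

The bounding box has width 22 and height 11.
An axis-aligned square enclosing the set must have side ≥ max(width, height).
So the minimum side is max(22, 11) = 22.
Area = 22² = 484.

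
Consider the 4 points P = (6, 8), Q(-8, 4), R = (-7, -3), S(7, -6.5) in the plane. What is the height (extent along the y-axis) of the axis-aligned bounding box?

14.5

max y = 8, min y = -6.5, so height = 14.5.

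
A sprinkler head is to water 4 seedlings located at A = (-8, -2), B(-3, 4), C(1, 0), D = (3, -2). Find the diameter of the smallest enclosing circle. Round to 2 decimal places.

11.05

The minimum enclosing circle of a finite set is fixed by two of the points (as a diameter) or three (as a circumcircle).
The minimum enclosing circle is determined by three boundary points: A, B, D.
Their circumcentre is (-2.5, -1.5) with r² = 30.5.
The farthest remaining point C is at distance² 14.5 ≤ 30.5.
Diameter = 2r = 2√(30.5) ≈ 11.05.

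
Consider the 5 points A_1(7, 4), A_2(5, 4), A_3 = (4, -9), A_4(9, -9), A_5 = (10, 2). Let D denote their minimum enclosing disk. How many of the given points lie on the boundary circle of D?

3

The minimum enclosing circle of a finite set is fixed by two of the points (as a diameter) or three (as a circumcircle).
The minimum enclosing circle is determined by three boundary points: A_2, A_3, A_4.
Their circumcentre is (6.5, -69/26) with r² = 15725/338.
The farthest remaining point A_1 is at distance² 15049/338 ≤ 15725/338.
The points at distance exactly r from the centre are A_2, A_3, A_4 — 3 points.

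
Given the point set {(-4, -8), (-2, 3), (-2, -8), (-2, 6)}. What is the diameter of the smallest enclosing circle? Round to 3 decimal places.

14.142

The minimum enclosing circle of a finite set is fixed by two of the points (as a diameter) or three (as a circumcircle).
The farthest pair is (-4, -8)–(-2, 6) with squared distance 200. The circle on this segment as diameter has centre (-3, -1) and r² = 200/4 = 50.
Check (-2, 3): distance² to centre = 17 ≤ 50, so it lies inside.
All remaining points lie in this disk, and no smaller disk contains both endpoints, so this is the minimum enclosing circle.
Diameter = 2r = 2√50 ≈ 14.142.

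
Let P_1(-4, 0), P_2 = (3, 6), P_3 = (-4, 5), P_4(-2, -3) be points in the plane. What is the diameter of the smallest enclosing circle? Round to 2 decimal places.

10.35

A smallest enclosing disk is always determined by at most three of the input points on its boundary.
The minimum enclosing circle is determined by three boundary points: P_2, P_3, P_4.
Their circumcentre is (1/29, 51/29) with r² = 22525/841.
The farthest remaining point P_1 is at distance² 16290/841 ≤ 22525/841.
Diameter = 2r = 2√(22525/841) ≈ 10.35.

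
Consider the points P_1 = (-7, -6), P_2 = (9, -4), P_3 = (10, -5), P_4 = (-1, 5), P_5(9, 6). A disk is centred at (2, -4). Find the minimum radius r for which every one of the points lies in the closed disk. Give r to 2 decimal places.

The required radius is the distance from (2, -4) to the farthest point.
Squared distances: 85, 49, 65, 90, 149.
Maximum is 149, attained at P_5.
r = √149 ≈ 12.21.

12.21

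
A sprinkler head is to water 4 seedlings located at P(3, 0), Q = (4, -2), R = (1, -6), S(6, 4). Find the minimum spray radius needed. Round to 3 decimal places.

5.590

The minimum enclosing circle of a finite set is fixed by two of the points (as a diameter) or three (as a circumcircle).
The farthest pair is R–S with squared distance 125. The circle on this segment as diameter has centre (3.5, -1) and r² = 125/4 = 31.25.
Check P: distance² to centre = 1.25 ≤ 31.25, so it lies inside.
All remaining points lie in this disk, and no smaller disk contains both endpoints, so this is the minimum enclosing circle.
r = √(31.25) ≈ 5.590.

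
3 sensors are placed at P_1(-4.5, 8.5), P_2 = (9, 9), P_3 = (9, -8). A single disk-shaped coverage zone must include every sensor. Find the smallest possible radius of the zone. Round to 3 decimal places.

10.667

Side lengths²: P_1P_2² = 182.5, P_1P_3² = 454.5, P_2P_3² = 289.
Since P_1P_3² = 454.5 < 289 + 182.5 = 471.5, the triangle is acute, so the smallest enclosing circle is the circumcircle.
Circumcentre = (23/9, 0.5), r² = 36865/324.
r = √(36865/324) ≈ 10.667.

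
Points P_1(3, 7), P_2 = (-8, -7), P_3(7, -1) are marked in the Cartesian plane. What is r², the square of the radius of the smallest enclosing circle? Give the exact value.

Side lengths²: P_1P_2² = 317, P_1P_3² = 80, P_2P_3² = 261.
Since P_1P_2² = 317 < 261 + 80 = 341, the triangle is acute, so the smallest enclosing circle is the circumcircle.
Circumcentre = (-23/12, -11/24), r² = 45965/576.

45965/576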